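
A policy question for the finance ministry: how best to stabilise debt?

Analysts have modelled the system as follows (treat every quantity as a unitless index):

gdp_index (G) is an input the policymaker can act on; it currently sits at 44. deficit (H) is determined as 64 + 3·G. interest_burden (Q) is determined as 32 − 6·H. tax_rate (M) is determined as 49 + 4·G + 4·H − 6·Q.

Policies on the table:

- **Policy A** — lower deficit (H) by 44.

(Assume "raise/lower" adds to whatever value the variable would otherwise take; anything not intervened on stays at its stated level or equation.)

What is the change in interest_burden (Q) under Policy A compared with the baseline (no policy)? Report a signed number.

264

Baseline:
  G = 44
  H = 64 + 3·44 = 196
  Q = 32 − 6·196 = -1144
Policy A (H − 44):
  G = 44
  H = 64 + 3·44 (−44 from intervention) = 152
  Q = 32 − 6·152 = -880
Change in Q: -880 − (-1144) = 264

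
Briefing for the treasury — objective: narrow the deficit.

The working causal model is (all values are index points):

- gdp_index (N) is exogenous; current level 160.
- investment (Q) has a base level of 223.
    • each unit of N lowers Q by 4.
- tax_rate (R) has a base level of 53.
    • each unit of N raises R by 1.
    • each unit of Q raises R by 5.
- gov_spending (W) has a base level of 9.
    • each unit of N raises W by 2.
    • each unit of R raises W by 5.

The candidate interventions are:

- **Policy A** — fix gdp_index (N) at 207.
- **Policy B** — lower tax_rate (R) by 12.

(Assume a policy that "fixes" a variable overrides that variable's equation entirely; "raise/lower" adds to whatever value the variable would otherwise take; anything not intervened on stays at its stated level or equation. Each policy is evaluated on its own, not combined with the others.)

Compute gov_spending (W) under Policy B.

-9091

Policy B (R − 12):
  N = 160
  Q = 223 − 4·160 = -417
  R = 53 + 160 + 5·(-417) (−12 from intervention) = -1884
  W = 9 + 2·160 + 5·(-1884) = -9091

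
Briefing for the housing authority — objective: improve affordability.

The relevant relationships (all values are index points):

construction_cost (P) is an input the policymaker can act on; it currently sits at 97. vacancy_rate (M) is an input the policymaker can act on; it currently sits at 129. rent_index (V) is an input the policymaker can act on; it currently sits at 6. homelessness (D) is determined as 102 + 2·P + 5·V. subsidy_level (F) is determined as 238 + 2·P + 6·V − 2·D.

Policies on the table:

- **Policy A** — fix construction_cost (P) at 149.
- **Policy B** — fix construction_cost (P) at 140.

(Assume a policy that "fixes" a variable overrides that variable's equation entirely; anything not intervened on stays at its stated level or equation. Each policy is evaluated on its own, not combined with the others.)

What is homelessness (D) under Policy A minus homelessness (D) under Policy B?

18

Policy A (P := 149):
  P = 149
  V = 6
  D = 102 + 2·149 + 5·6 = 430
Policy B (P := 140):
  P = 140
  V = 6
  D = 102 + 2·140 + 5·6 = 412
D: 430 − 412 = 18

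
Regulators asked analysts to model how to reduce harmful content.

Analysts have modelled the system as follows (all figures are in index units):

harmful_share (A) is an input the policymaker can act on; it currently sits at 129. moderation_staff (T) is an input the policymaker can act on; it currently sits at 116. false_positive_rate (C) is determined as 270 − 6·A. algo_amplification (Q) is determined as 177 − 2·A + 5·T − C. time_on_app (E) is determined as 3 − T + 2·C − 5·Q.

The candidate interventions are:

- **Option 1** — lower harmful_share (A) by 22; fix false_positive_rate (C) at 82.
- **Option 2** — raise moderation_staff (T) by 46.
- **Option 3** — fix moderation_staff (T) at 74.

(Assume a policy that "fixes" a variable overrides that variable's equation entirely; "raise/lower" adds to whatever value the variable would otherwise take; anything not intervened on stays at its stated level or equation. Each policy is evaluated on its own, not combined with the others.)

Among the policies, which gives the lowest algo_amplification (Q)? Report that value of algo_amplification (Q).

461

Option 1 (A − 22, C := 82):
  A = 129 − 22 = 107
  T = 116
  C = 82
  Q = 177 − 2·107 + 5·116 − 82 = 461
Option 2 (T + 46):
  A = 129
  T = 116 + 46 = 162
  C = 270 − 6·129 = -504
  Q = 177 − 2·129 + 5·162 − (-504) = 1233
Option 3 (T := 74):
  A = 129
  T = 74
  C = 270 − 6·129 = -504
  Q = 177 − 2·129 + 5·74 − (-504) = 793
Comparing — Option 1: Q=461, Option 2: Q=1233, Option 3: Q=793. Lowest is 461 (Option 1).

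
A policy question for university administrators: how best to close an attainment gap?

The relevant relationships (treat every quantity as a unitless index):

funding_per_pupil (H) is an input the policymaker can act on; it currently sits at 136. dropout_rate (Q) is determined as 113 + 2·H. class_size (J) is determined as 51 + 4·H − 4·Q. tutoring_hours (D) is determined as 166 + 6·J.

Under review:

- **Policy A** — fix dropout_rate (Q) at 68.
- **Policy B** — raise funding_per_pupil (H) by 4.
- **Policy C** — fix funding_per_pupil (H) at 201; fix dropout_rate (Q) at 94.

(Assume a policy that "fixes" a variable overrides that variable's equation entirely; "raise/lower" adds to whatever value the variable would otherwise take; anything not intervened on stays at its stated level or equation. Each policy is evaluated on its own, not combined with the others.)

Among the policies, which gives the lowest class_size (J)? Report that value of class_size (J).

-961

Policy A (Q := 68):
  H = 136
  Q = 68
  J = 51 + 4·136 − 4·68 = 323
Policy B (H + 4):
  H = 136 + 4 = 140
  Q = 113 + 2·140 = 393
  J = 51 + 4·140 − 4·393 = -961
Policy C (H := 201, Q := 94):
  H = 201
  Q = 94
  J = 51 + 4·201 − 4·94 = 479
Comparing — Policy A: J=323, Policy B: J=-961, Policy C: J=479. Lowest is -961 (Policy B).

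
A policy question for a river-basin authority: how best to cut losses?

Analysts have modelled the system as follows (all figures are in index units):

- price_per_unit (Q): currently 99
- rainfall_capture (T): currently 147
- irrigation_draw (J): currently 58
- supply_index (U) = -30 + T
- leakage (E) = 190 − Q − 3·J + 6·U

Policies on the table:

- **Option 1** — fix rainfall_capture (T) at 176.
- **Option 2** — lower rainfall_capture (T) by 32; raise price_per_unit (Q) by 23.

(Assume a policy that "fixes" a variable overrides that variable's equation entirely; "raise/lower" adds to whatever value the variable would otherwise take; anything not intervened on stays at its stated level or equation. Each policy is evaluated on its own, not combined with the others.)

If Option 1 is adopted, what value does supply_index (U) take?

Option 1 (T := 176):
  T = 176
  U = -30 + 176 = 146

146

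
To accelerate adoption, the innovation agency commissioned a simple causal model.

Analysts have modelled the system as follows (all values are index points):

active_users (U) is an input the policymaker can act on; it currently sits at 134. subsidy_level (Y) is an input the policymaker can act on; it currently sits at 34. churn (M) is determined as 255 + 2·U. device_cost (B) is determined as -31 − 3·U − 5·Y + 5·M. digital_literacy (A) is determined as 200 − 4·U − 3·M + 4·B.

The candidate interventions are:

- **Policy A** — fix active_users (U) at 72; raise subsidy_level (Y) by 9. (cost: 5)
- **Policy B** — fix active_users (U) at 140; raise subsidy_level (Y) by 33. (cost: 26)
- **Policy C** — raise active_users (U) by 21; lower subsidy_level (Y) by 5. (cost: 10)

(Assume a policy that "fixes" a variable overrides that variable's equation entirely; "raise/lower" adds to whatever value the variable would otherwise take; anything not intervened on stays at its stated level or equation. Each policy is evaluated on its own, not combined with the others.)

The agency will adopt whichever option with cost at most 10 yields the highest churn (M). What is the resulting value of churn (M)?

565

Policy A (U := 72, Y + 9):
  U = 72
  M = 255 + 2·72 = 399
Policy C (U + 21, Y − 5):
  U = 134 + 21 = 155
  M = 255 + 2·155 = 565
Comparing — Policy A: M=399, Policy C: M=565. Highest is 565 (Policy C).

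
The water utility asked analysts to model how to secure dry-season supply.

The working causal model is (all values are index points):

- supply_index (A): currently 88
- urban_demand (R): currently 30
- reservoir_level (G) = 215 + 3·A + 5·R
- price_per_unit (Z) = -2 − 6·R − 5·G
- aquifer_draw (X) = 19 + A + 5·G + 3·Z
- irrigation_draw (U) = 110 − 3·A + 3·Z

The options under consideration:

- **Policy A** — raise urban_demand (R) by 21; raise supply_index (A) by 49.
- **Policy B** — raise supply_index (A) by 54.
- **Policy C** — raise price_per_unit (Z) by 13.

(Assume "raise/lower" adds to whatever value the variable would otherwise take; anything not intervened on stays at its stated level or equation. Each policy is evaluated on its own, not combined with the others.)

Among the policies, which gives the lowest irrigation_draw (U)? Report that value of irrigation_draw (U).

Policy A (R + 21, A + 49):
  A = 88 + 49 = 137
  R = 30 + 21 = 51
  G = 215 + 3·137 + 5·51 = 881
  Z = -2 − 6·51 − 5·881 = -4713
  U = 110 − 3·137 + 3·(-4713) = -14440
Policy B (A + 54):
  A = 88 + 54 = 142
  R = 30
  G = 215 + 3·142 + 5·30 = 791
  Z = -2 − 6·30 − 5·791 = -4137
  U = 110 − 3·142 + 3·(-4137) = -12727
Policy C (Z + 13):
  A = 88
  R = 30
  G = 215 + 3·88 + 5·30 = 629
  Z = -2 − 6·30 − 5·629 (+13 from intervention) = -3314
  U = 110 − 3·88 + 3·(-3314) = -10096
Comparing — Policy A: U=-14440, Policy B: U=-12727, Policy C: U=-10096. Lowest is -14440 (Policy A).

-14440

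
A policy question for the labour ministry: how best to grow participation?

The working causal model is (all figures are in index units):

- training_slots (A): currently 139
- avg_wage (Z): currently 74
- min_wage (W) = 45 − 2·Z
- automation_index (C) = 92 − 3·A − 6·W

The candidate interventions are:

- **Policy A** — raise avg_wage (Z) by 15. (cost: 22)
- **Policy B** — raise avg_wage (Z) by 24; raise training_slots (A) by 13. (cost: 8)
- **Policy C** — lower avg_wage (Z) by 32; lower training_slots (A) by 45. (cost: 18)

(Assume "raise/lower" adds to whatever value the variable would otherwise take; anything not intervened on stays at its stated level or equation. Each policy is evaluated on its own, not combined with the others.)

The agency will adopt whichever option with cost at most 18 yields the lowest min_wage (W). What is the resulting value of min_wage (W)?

Policy B (Z + 24, A + 13):
  Z = 74 + 24 = 98
  W = 45 − 2·98 = -151
Policy C (Z − 32, A − 45):
  Z = 74 − 32 = 42
  W = 45 − 2·42 = -39
Comparing — Policy B: W=-151, Policy C: W=-39. Lowest is -151 (Policy B).

-151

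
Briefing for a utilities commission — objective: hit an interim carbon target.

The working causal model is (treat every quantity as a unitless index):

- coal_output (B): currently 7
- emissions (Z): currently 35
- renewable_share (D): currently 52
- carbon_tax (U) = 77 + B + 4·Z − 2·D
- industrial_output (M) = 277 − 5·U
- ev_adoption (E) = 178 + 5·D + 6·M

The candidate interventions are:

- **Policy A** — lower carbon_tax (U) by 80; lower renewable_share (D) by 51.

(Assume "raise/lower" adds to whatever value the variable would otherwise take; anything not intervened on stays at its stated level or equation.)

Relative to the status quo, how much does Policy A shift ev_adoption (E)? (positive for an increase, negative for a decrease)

-915

Baseline:
  B = 7
  Z = 35
  D = 52
  U = 77 + 7 + 4·35 − 2·52 = 120
  M = 277 − 5·120 = -323
  E = 178 + 5·52 + 6·(-323) = -1500
Policy A (U − 80, D − 51):
  B = 7
  Z = 35
  D = 52 − 51 = 1
  U = 77 + 7 + 4·35 − 2·1 (−80 from intervention) = 142
  M = 277 − 5·142 = -433
  E = 178 + 5·1 + 6·(-433) = -2415
Change in E: -2415 − (-1500) = -915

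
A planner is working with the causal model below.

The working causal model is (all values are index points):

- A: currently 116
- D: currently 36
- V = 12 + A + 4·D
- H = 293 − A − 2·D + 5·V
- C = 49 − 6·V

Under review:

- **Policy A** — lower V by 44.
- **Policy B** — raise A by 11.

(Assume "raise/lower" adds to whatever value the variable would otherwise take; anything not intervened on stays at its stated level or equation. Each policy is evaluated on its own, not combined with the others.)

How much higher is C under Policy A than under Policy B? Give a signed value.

Policy A (V − 44):
  A = 116
  D = 36
  V = 12 + 116 + 4·36 (−44 from intervention) = 228
  C = 49 − 6·228 = -1319
Policy B (A + 11):
  A = 116 + 11 = 127
  D = 36
  V = 12 + 127 + 4·36 = 283
  C = 49 − 6·283 = -1649
C: -1319 − (-1649) = 330

330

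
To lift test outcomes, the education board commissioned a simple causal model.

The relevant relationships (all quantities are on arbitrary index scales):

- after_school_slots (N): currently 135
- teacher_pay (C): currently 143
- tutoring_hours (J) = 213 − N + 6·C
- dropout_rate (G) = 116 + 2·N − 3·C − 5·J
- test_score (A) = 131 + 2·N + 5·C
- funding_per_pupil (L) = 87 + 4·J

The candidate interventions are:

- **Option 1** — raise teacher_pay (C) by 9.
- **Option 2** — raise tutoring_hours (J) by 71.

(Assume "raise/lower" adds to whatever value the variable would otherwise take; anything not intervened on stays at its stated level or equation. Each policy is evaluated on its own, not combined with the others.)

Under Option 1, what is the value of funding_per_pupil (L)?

Option 1 (C + 9):
  N = 135
  C = 143 + 9 = 152
  J = 213 − 135 + 6·152 = 990
  L = 87 + 4·990 = 4047

4047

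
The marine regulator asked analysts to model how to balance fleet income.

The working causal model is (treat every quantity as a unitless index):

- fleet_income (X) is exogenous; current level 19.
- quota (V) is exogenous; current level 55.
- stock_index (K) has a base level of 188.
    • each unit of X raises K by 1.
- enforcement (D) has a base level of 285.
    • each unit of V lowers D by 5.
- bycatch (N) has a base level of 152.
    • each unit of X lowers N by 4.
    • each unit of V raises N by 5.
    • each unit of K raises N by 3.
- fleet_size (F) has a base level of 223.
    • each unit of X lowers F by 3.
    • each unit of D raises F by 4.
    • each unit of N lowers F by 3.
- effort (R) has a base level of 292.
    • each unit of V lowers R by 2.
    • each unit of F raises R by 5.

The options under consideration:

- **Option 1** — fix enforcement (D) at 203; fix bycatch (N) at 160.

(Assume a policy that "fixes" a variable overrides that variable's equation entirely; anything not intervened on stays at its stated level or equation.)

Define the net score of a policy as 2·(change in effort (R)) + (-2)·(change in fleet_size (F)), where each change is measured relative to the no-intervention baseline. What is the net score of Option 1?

25664

Baseline:
  X = 19
  V = 55
  K = 188 + 19 = 207
  D = 285 − 5·55 = 10
  N = 152 − 4·19 + 5·55 + 3·207 = 972
  F = 223 − 3·19 + 4·10 − 3·972 = -2710
  R = 292 − 2·55 + 5·(-2710) = -13368
Option 1 (D := 203, N := 160):
  X = 19
  V = 55
  K = 188 + 19 = 207
  D = 203
  N = 160
  F = 223 − 3·19 + 4·203 − 3·160 = 498
  R = 292 − 2·55 + 5·498 = 2672
ΔR = 2672 − (-13368) = 16040; ΔF = 498 − (-2710) = 3208
Score = 2·16040 + (-2)·3208 = 25664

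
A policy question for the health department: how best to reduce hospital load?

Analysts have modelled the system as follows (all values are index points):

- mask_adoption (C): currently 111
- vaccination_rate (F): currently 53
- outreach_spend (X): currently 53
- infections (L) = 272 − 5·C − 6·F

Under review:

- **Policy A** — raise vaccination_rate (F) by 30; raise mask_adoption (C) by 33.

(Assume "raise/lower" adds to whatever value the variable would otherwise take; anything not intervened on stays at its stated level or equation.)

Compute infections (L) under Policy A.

-946

Policy A (F + 30, C + 33):
  C = 111 + 33 = 144
  F = 53 + 30 = 83
  L = 272 − 5·144 − 6·83 = -946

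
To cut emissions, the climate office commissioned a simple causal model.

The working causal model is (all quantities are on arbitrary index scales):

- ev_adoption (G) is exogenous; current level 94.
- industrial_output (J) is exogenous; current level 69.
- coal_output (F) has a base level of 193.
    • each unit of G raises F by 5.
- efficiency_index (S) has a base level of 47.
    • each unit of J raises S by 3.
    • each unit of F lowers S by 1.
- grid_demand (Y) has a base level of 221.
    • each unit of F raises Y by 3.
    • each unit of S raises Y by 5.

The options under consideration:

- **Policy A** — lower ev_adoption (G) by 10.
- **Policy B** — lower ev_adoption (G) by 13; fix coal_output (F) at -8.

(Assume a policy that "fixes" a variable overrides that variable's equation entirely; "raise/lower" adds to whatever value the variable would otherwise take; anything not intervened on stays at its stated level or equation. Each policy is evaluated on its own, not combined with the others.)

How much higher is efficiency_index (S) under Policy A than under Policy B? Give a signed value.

Policy A (G − 10):
  G = 94 − 10 = 84
  J = 69
  F = 193 + 5·84 = 613
  S = 47 + 3·69 − 613 = -359
Policy B (G − 13, F := -8):
  G = 94 − 13 = 81
  J = 69
  F = -8
  S = 47 + 3·69 − (-8) = 262
S: -359 − 262 = -621

-621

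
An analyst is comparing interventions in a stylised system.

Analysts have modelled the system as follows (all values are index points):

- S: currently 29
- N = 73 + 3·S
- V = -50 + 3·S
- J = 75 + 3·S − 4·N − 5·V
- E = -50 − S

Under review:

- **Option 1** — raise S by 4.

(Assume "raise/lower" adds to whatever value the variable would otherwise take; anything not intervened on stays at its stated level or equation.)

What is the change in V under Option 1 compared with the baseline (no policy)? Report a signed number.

Baseline:
  S = 29
  V = -50 + 3·29 = 37
Option 1 (S + 4):
  S = 29 + 4 = 33
  V = -50 + 3·33 = 49
Change in V: 49 − 37 = 12

12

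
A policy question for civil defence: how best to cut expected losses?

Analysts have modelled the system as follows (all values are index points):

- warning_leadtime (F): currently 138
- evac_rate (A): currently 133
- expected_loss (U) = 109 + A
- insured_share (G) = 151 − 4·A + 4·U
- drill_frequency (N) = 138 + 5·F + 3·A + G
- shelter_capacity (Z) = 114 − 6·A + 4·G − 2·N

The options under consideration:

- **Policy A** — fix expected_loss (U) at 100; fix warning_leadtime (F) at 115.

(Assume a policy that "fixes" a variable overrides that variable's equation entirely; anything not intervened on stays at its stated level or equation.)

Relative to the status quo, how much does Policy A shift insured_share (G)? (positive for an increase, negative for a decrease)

-568

Baseline:
  A = 133
  U = 109 + 133 = 242
  G = 151 − 4·133 + 4·242 = 587
Policy A (U := 100, F := 115):
  A = 133
  U = 100
  G = 151 − 4·133 + 4·100 = 19
Change in G: 19 − 587 = -568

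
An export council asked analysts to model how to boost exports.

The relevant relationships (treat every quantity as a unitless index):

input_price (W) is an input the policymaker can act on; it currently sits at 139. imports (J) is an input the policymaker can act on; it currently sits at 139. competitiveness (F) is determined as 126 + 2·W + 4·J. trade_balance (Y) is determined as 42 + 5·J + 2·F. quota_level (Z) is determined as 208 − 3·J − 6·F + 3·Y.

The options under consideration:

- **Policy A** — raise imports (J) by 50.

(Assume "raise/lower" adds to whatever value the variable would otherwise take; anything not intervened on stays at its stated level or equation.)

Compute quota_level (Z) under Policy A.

Policy A (J + 50):
  W = 139
  J = 139 + 50 = 189
  F = 126 + 2·139 + 4·189 = 1160
  Y = 42 + 5·189 + 2·1160 = 3307
  Z = 208 − 3·189 − 6·1160 + 3·3307 = 2602

2602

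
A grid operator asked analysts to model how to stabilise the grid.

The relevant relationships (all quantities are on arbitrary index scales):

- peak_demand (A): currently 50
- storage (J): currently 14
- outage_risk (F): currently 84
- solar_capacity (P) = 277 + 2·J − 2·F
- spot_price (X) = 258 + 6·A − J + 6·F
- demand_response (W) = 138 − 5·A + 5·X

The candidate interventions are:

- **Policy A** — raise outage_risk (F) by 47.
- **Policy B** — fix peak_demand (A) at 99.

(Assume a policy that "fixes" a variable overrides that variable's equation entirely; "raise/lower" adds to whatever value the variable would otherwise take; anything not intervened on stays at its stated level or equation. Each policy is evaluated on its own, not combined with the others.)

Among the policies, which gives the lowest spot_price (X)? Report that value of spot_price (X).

Policy A (F + 47):
  A = 50
  J = 14
  F = 84 + 47 = 131
  X = 258 + 6·50 − 14 + 6·131 = 1330
Policy B (A := 99):
  A = 99
  J = 14
  F = 84
  X = 258 + 6·99 − 14 + 6·84 = 1342
Comparing — Policy A: X=1330, Policy B: X=1342. Lowest is 1330 (Policy A).

1330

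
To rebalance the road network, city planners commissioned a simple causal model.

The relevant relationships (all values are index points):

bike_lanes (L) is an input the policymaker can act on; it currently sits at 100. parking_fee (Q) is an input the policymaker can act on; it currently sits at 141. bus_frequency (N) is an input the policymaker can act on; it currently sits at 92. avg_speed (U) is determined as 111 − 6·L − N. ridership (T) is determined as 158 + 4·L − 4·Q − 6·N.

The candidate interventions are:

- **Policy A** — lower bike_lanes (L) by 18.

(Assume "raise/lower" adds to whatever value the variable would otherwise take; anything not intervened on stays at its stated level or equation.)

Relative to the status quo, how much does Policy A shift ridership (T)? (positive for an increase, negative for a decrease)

-72

Baseline:
  L = 100
  Q = 141
  N = 92
  T = 158 + 4·100 − 4·141 − 6·92 = -558
Policy A (L − 18):
  L = 100 − 18 = 82
  Q = 141
  N = 92
  T = 158 + 4·82 − 4·141 − 6·92 = -630
Change in T: -630 − (-558) = -72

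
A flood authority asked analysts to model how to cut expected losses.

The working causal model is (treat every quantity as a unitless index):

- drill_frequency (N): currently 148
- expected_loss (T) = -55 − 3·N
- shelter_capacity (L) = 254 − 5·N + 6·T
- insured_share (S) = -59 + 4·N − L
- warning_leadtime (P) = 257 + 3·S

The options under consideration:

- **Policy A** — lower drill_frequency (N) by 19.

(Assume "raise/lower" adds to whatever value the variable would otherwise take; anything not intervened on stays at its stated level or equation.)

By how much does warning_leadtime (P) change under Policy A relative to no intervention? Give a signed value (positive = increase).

-1539

Baseline:
  N = 148
  T = -55 − 3·148 = -499
  L = 254 − 5·148 + 6·(-499) = -3480
  S = -59 + 4·148 − (-3480) = 4013
  P = 257 + 3·4013 = 12296
Policy A (N − 19):
  N = 148 − 19 = 129
  T = -55 − 3·129 = -442
  L = 254 − 5·129 + 6·(-442) = -3043
  S = -59 + 4·129 − (-3043) = 3500
  P = 257 + 3·3500 = 10757
Change in P: 10757 − 12296 = -1539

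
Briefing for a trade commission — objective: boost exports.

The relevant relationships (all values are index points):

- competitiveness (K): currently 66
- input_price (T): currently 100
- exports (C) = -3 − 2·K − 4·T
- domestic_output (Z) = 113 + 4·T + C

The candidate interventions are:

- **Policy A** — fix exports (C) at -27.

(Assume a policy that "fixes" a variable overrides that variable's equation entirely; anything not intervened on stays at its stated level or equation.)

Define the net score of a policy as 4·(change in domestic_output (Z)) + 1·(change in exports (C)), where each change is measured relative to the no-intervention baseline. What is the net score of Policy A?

Baseline:
  K = 66
  T = 100
  C = -3 − 2·66 − 4·100 = -535
  Z = 113 + 4·100 + (-535) = -22
Policy A (C := -27):
  K = 66
  T = 100
  C = -27
  Z = 113 + 4·100 + (-27) = 486
ΔZ = 486 − (-22) = 508; ΔC = -27 − (-535) = 508
Score = 4·508 + 1·508 = 2540

2540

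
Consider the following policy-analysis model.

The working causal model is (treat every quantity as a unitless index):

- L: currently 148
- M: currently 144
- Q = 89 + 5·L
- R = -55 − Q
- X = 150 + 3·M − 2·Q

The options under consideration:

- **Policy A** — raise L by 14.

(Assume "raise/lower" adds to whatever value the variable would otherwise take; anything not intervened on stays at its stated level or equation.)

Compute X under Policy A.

-1216

Policy A (L + 14):
  L = 148 + 14 = 162
  M = 144
  Q = 89 + 5·162 = 899
  X = 150 + 3·144 − 2·899 = -1216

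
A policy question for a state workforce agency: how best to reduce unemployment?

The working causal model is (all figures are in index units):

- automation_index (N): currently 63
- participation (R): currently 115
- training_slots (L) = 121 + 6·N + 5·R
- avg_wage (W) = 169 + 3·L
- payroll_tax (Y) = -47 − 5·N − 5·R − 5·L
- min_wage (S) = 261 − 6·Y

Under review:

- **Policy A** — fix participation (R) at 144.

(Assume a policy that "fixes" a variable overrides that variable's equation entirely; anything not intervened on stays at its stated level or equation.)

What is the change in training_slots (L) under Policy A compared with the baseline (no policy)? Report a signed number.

145

Baseline:
  N = 63
  R = 115
  L = 121 + 6·63 + 5·115 = 1074
Policy A (R := 144):
  N = 63
  R = 144
  L = 121 + 6·63 + 5·144 = 1219
Change in L: 1219 − 1074 = 145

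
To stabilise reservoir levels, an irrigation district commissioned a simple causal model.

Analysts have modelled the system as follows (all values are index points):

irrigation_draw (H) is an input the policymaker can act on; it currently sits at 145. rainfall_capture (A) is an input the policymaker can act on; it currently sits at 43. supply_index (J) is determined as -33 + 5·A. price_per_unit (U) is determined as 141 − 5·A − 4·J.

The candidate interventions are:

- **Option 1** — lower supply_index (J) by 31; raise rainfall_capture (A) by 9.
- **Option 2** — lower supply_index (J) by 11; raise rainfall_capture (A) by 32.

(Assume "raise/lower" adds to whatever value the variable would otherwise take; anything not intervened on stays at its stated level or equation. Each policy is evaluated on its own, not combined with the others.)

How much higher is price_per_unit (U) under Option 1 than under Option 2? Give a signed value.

Option 1 (J − 31, A + 9):
  A = 43 + 9 = 52
  J = -33 + 5·52 (−31 from intervention) = 196
  U = 141 − 5·52 − 4·196 = -903
Option 2 (J − 11, A + 32):
  A = 43 + 32 = 75
  J = -33 + 5·75 (−11 from intervention) = 331
  U = 141 − 5·75 − 4·331 = -1558
U: -903 − (-1558) = 655

655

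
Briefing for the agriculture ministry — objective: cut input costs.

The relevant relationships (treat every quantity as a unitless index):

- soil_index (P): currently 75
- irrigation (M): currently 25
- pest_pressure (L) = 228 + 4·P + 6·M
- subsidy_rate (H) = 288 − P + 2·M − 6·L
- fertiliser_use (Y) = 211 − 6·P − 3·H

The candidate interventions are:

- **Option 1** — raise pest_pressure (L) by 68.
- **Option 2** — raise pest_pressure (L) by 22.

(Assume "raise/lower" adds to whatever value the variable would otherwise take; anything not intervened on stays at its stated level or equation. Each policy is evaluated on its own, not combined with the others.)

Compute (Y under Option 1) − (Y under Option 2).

Option 1 (L + 68):
  P = 75
  M = 25
  L = 228 + 4·75 + 6·25 (+68 from intervention) = 746
  H = 288 − 75 + 2·25 − 6·746 = -4213
  Y = 211 − 6·75 − 3·(-4213) = 12400
Option 2 (L + 22):
  P = 75
  M = 25
  L = 228 + 4·75 + 6·25 (+22 from intervention) = 700
  H = 288 − 75 + 2·25 − 6·700 = -3937
  Y = 211 − 6·75 − 3·(-3937) = 11572
Y: 12400 − 11572 = 828

828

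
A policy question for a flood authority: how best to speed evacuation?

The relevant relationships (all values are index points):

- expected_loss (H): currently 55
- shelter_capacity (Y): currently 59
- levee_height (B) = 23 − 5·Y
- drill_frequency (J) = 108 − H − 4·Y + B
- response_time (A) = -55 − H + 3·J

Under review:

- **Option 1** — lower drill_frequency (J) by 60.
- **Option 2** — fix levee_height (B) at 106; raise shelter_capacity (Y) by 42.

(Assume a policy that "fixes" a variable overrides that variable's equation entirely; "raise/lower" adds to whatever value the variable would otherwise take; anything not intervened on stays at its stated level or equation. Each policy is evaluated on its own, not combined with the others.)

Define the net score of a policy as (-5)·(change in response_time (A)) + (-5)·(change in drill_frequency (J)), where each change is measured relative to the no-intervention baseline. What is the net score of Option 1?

Baseline:
  H = 55
  Y = 59
  B = 23 − 5·59 = -272
  J = 108 − 55 − 4·59 + (-272) = -455
  A = -55 − 55 + 3·(-455) = -1475
Option 1 (J − 60):
  H = 55
  Y = 59
  B = 23 − 5·59 = -272
  J = 108 − 55 − 4·59 + (-272) (−60 from intervention) = -515
  A = -55 − 55 + 3·(-515) = -1655
ΔA = -1655 − (-1475) = -180; ΔJ = -515 − (-455) = -60
Score = (-5)·(-180) + (-5)·(-60) = 1200

1200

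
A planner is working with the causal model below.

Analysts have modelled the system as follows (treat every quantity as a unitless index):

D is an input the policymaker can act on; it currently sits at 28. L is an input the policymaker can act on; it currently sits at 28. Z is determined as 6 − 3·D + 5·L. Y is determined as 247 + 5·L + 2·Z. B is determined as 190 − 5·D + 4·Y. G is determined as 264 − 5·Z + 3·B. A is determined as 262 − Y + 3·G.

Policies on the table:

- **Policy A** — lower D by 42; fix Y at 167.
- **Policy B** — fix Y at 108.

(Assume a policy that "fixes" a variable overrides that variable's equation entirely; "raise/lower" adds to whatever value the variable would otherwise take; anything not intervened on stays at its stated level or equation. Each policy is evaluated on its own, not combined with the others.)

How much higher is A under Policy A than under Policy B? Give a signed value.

Policy A (D − 42, Y := 167):
  D = 28 − 42 = -14
  L = 28
  Z = 6 − 3·(-14) + 5·28 = 188
  Y = 167
  B = 190 − 5·(-14) + 4·167 = 928
  G = 264 − 5·188 + 3·928 = 2108
  A = 262 − 167 + 3·2108 = 6419
Policy B (Y := 108):
  D = 28
  L = 28
  Z = 6 − 3·28 + 5·28 = 62
  Y = 108
  B = 190 − 5·28 + 4·108 = 482
  G = 264 − 5·62 + 3·482 = 1400
  A = 262 − 108 + 3·1400 = 4354
A: 6419 − 4354 = 2065

2065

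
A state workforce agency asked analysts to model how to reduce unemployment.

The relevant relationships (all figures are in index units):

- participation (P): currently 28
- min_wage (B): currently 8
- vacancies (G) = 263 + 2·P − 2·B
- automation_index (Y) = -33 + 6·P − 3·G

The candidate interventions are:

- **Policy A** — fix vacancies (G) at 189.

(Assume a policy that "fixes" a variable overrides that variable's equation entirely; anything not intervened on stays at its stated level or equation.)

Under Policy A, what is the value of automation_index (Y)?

Policy A (G := 189):
  P = 28
  B = 8
  G = 189
  Y = -33 + 6·28 − 3·189 = -432

-432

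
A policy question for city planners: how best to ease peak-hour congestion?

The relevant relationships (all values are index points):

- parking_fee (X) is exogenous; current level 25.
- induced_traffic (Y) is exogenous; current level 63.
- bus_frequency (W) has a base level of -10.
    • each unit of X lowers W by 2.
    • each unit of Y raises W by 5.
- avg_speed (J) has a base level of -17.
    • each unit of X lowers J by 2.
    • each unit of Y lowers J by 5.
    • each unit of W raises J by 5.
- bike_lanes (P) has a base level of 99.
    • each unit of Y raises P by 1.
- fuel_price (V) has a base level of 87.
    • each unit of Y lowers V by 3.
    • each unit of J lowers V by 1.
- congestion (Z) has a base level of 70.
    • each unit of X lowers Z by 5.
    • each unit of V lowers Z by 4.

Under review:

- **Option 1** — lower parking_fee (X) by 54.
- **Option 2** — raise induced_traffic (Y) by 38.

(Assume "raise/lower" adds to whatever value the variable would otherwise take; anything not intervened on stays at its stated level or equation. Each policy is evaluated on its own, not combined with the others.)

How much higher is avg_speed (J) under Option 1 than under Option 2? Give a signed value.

-112

Option 1 (X − 54):
  X = 25 − 54 = -29
  Y = 63
  W = -10 − 2·(-29) + 5·63 = 363
  J = -17 − 2·(-29) − 5·63 + 5·363 = 1541
Option 2 (Y + 38):
  X = 25
  Y = 63 + 38 = 101
  W = -10 − 2·25 + 5·101 = 445
  J = -17 − 2·25 − 5·101 + 5·445 = 1653
J: 1541 − 1653 = -112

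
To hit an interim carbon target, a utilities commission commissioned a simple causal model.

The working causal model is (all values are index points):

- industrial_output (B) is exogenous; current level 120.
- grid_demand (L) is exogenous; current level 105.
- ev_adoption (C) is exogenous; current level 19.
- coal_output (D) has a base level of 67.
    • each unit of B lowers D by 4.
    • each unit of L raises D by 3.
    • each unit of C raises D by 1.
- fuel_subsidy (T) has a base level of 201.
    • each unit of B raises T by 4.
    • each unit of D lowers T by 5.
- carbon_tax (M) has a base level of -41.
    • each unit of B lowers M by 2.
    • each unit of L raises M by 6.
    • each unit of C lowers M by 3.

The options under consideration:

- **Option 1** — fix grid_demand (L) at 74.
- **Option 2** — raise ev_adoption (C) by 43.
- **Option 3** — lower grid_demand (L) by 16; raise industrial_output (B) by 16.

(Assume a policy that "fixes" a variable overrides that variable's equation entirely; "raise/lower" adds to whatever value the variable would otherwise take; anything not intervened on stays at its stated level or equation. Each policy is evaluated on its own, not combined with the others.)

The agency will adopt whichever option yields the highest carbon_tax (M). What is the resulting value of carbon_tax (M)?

164

Option 1 (L := 74):
  B = 120
  L = 74
  C = 19
  M = -41 − 2·120 + 6·74 − 3·19 = 106
Option 2 (C + 43):
  B = 120
  L = 105
  C = 19 + 43 = 62
  M = -41 − 2·120 + 6·105 − 3·62 = 163
Option 3 (L − 16, B + 16):
  B = 120 + 16 = 136
  L = 105 − 16 = 89
  C = 19
  M = -41 − 2·136 + 6·89 − 3·19 = 164
Comparing — Option 1: M=106, Option 2: M=163, Option 3: M=164. Highest is 164 (Option 3).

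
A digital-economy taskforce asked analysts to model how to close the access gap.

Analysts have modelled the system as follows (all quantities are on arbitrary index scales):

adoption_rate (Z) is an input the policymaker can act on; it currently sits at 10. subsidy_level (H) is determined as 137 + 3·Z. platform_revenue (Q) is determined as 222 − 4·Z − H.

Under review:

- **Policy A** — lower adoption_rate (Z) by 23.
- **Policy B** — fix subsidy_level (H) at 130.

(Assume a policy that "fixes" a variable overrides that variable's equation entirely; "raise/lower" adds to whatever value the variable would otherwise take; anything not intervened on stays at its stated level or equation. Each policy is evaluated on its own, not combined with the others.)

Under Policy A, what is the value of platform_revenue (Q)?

176

Policy A (Z − 23):
  Z = 10 − 23 = -13
  H = 137 + 3·(-13) = 98
  Q = 222 − 4·(-13) − 98 = 176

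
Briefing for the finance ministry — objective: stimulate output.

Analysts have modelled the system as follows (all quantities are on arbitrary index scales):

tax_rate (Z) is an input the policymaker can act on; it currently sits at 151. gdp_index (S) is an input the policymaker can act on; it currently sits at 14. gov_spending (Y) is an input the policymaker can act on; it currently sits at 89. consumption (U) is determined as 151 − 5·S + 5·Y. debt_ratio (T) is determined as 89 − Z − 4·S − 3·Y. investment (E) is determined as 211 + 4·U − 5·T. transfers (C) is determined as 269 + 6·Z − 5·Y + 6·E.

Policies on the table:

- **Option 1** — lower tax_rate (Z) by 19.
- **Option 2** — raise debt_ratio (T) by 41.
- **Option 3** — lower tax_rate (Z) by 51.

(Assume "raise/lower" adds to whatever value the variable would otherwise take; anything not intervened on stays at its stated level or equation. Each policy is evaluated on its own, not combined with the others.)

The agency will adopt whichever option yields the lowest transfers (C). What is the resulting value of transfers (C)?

Option 1 (Z − 19):
  Z = 151 − 19 = 132
  S = 14
  Y = 89
  U = 151 − 5·14 + 5·89 = 526
  T = 89 − 132 − 4·14 − 3·89 = -366
  E = 211 + 4·526 − 5·(-366) = 4145
  C = 269 + 6·132 − 5·89 + 6·4145 = 25486
Option 2 (T + 41):
  Z = 151
  S = 14
  Y = 89
  U = 151 − 5·14 + 5·89 = 526
  T = 89 − 151 − 4·14 − 3·89 (+41 from intervention) = -344
  E = 211 + 4·526 − 5·(-344) = 4035
  C = 269 + 6·151 − 5·89 + 6·4035 = 24940
Option 3 (Z − 51):
  Z = 151 − 51 = 100
  S = 14
  Y = 89
  U = 151 − 5·14 + 5·89 = 526
  T = 89 − 100 − 4·14 − 3·89 = -334
  E = 211 + 4·526 − 5·(-334) = 3985
  C = 269 + 6·100 − 5·89 + 6·3985 = 24334
Comparing — Option 1: C=25486, Option 2: C=24940, Option 3: C=24334. Lowest is 24334 (Option 3).

24334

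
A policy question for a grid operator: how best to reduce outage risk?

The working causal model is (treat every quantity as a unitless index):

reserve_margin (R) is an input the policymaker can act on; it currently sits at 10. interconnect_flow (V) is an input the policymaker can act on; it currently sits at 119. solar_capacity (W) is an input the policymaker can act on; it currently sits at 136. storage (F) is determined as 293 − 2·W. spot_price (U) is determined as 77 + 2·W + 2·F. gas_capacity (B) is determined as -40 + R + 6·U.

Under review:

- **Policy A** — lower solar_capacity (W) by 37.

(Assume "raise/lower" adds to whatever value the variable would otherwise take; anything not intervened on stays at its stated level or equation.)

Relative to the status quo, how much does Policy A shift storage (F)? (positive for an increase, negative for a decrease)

Baseline:
  W = 136
  F = 293 − 2·136 = 21
Policy A (W − 37):
  W = 136 − 37 = 99
  F = 293 − 2·99 = 95
Change in F: 95 − 21 = 74

74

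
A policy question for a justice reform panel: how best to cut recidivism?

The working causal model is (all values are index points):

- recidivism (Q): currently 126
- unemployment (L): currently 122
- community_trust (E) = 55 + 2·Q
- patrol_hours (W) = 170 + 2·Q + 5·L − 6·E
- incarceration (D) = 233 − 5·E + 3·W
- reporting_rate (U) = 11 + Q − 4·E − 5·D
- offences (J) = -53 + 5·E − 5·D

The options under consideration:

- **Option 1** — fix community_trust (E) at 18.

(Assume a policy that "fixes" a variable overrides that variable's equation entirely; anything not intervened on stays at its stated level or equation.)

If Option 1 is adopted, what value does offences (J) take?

-14538

Option 1 (E := 18):
  Q = 126
  L = 122
  E = 18
  W = 170 + 2·126 + 5·122 − 6·18 = 924
  D = 233 − 5·18 + 3·924 = 2915
  J = -53 + 5·18 − 5·2915 = -14538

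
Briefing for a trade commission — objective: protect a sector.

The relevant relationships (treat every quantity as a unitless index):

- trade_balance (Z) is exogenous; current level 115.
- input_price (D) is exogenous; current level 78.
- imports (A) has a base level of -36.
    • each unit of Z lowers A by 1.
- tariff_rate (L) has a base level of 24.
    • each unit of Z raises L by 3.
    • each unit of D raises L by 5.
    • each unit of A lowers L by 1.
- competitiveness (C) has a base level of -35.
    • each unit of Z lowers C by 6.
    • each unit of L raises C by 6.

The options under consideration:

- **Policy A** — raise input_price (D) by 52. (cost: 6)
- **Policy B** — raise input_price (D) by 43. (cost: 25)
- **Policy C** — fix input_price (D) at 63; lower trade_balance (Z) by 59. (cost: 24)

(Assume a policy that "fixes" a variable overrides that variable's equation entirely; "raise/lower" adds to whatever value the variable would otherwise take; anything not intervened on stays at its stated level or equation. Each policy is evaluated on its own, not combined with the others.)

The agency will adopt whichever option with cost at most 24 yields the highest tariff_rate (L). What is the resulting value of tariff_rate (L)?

1170

Policy A (D + 52):
  Z = 115
  D = 78 + 52 = 130
  A = -36 − 115 = -151
  L = 24 + 3·115 + 5·130 − (-151) = 1170
Policy C (D := 63, Z − 59):
  Z = 115 − 59 = 56
  D = 63
  A = -36 − 56 = -92
  L = 24 + 3·56 + 5·63 − (-92) = 599
Comparing — Policy A: L=1170, Policy C: L=599. Highest is 1170 (Policy A).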